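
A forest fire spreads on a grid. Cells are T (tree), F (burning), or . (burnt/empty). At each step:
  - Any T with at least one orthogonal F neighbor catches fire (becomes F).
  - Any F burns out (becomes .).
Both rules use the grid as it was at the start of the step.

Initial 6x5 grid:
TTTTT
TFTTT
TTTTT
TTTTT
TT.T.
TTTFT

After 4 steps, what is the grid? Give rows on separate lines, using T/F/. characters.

Step 1: 7 trees catch fire, 2 burn out
  TFTTT
  F.FTT
  TFTTT
  TTTTT
  TT.F.
  TTF.F
Step 2: 8 trees catch fire, 7 burn out
  F.FTT
  ...FT
  F.FTT
  TFTFT
  TT...
  TF...
Step 3: 8 trees catch fire, 8 burn out
  ...FT
  ....F
  ...FT
  F.F.F
  TF...
  F....
Step 4: 3 trees catch fire, 8 burn out
  ....F
  .....
  ....F
  .....
  F....
  .....

....F
.....
....F
.....
F....
.....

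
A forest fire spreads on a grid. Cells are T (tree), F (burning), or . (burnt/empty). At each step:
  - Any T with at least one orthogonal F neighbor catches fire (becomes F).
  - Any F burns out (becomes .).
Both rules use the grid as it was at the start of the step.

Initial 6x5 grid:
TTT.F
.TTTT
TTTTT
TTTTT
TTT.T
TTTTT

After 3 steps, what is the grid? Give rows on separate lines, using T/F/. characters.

Step 1: 1 trees catch fire, 1 burn out
  TTT..
  .TTTF
  TTTTT
  TTTTT
  TTT.T
  TTTTT
Step 2: 2 trees catch fire, 1 burn out
  TTT..
  .TTF.
  TTTTF
  TTTTT
  TTT.T
  TTTTT
Step 3: 3 trees catch fire, 2 burn out
  TTT..
  .TF..
  TTTF.
  TTTTF
  TTT.T
  TTTTT

TTT..
.TF..
TTTF.
TTTTF
TTT.T
TTTTT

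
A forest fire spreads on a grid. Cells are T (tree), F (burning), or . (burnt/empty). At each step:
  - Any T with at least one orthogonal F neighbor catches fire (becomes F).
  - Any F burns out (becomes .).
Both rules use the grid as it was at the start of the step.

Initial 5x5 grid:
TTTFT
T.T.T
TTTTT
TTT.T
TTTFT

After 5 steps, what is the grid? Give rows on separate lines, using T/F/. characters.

Step 1: 4 trees catch fire, 2 burn out
  TTF.F
  T.T.T
  TTTTT
  TTT.T
  TTF.F
Step 2: 6 trees catch fire, 4 burn out
  TF...
  T.F.F
  TTTTT
  TTF.F
  TF...
Step 3: 5 trees catch fire, 6 burn out
  F....
  T....
  TTFTF
  TF...
  F....
Step 4: 4 trees catch fire, 5 burn out
  .....
  F....
  TF.F.
  F....
  .....
Step 5: 1 trees catch fire, 4 burn out
  .....
  .....
  F....
  .....
  .....

.....
.....
F....
.....
.....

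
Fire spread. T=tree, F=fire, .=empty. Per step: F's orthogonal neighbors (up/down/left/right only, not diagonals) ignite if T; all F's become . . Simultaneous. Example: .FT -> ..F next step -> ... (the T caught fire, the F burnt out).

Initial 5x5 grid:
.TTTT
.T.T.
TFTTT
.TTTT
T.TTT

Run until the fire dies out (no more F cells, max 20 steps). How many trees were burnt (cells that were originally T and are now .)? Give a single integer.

Step 1: +4 fires, +1 burnt (F count now 4)
Step 2: +3 fires, +4 burnt (F count now 3)
Step 3: +5 fires, +3 burnt (F count now 5)
Step 4: +3 fires, +5 burnt (F count now 3)
Step 5: +2 fires, +3 burnt (F count now 2)
Step 6: +0 fires, +2 burnt (F count now 0)
Fire out after step 6
Initially T: 18, now '.': 24
Total burnt (originally-T cells now '.'): 17

Answer: 17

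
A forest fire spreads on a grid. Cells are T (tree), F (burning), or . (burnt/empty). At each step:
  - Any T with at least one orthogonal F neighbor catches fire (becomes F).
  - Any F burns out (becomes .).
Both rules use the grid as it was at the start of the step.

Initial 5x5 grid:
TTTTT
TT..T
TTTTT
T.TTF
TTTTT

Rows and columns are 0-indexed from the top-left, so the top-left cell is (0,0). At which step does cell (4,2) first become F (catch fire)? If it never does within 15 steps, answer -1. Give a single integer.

Step 1: cell (4,2)='T' (+3 fires, +1 burnt)
Step 2: cell (4,2)='T' (+4 fires, +3 burnt)
Step 3: cell (4,2)='F' (+3 fires, +4 burnt)
  -> target ignites at step 3
Step 4: cell (4,2)='.' (+3 fires, +3 burnt)
Step 5: cell (4,2)='.' (+4 fires, +3 burnt)
Step 6: cell (4,2)='.' (+3 fires, +4 burnt)
Step 7: cell (4,2)='.' (+1 fires, +3 burnt)
Step 8: cell (4,2)='.' (+0 fires, +1 burnt)
  fire out at step 8

3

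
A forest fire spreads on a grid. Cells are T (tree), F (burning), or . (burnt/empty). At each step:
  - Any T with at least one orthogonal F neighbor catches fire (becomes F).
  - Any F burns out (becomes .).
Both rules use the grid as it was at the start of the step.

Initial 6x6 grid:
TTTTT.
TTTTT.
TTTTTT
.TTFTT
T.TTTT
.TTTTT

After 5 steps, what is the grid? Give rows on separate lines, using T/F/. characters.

Step 1: 4 trees catch fire, 1 burn out
  TTTTT.
  TTTTT.
  TTTFTT
  .TF.FT
  T.TFTT
  .TTTTT
Step 2: 8 trees catch fire, 4 burn out
  TTTTT.
  TTTFT.
  TTF.FT
  .F...F
  T.F.FT
  .TTFTT
Step 3: 8 trees catch fire, 8 burn out
  TTTFT.
  TTF.F.
  TF...F
  ......
  T....F
  .TF.FT
Step 4: 6 trees catch fire, 8 burn out
  TTF.F.
  TF....
  F.....
  ......
  T.....
  .F...F
Step 5: 2 trees catch fire, 6 burn out
  TF....
  F.....
  ......
  ......
  T.....
  ......

TF....
F.....
......
......
T.....
......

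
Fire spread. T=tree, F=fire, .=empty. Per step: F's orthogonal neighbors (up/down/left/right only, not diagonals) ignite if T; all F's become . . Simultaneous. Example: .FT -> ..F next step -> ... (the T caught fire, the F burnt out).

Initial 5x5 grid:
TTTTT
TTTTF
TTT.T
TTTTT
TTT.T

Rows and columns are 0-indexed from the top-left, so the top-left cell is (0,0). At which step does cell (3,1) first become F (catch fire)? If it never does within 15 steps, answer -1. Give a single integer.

Step 1: cell (3,1)='T' (+3 fires, +1 burnt)
Step 2: cell (3,1)='T' (+3 fires, +3 burnt)
Step 3: cell (3,1)='T' (+5 fires, +3 burnt)
Step 4: cell (3,1)='T' (+4 fires, +5 burnt)
Step 5: cell (3,1)='F' (+4 fires, +4 burnt)
  -> target ignites at step 5
Step 6: cell (3,1)='.' (+2 fires, +4 burnt)
Step 7: cell (3,1)='.' (+1 fires, +2 burnt)
Step 8: cell (3,1)='.' (+0 fires, +1 burnt)
  fire out at step 8

5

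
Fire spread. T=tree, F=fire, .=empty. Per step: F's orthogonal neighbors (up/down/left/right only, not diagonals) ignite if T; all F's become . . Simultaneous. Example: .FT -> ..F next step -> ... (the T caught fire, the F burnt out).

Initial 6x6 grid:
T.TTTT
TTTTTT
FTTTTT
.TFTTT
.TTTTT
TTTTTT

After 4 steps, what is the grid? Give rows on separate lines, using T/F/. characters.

Step 1: 6 trees catch fire, 2 burn out
  T.TTTT
  FTTTTT
  .FFTTT
  .F.FTT
  .TFTTT
  TTTTTT
Step 2: 8 trees catch fire, 6 burn out
  F.TTTT
  .FFTTT
  ...FTT
  ....FT
  .F.FTT
  TTFTTT
Step 3: 7 trees catch fire, 8 burn out
  ..FTTT
  ...FTT
  ....FT
  .....F
  ....FT
  TF.FTT
Step 4: 6 trees catch fire, 7 burn out
  ...FTT
  ....FT
  .....F
  ......
  .....F
  F...FT

...FTT
....FT
.....F
......
.....F
F...FT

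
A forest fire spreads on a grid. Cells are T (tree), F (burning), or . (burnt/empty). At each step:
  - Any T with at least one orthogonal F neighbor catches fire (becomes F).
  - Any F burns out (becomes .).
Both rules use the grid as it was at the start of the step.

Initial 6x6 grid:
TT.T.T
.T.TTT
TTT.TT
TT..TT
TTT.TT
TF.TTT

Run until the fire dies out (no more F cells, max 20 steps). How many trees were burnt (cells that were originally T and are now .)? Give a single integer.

Answer: 12

Derivation:
Step 1: +2 fires, +1 burnt (F count now 2)
Step 2: +3 fires, +2 burnt (F count now 3)
Step 3: +2 fires, +3 burnt (F count now 2)
Step 4: +3 fires, +2 burnt (F count now 3)
Step 5: +1 fires, +3 burnt (F count now 1)
Step 6: +1 fires, +1 burnt (F count now 1)
Step 7: +0 fires, +1 burnt (F count now 0)
Fire out after step 7
Initially T: 26, now '.': 22
Total burnt (originally-T cells now '.'): 12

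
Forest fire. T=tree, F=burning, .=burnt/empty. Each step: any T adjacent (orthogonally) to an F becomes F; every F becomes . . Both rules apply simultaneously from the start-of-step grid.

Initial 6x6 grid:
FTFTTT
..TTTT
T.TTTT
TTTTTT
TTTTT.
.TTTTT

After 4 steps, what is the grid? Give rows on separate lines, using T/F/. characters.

Step 1: 3 trees catch fire, 2 burn out
  .F.FTT
  ..FTTT
  T.TTTT
  TTTTTT
  TTTTT.
  .TTTTT
Step 2: 3 trees catch fire, 3 burn out
  ....FT
  ...FTT
  T.FTTT
  TTTTTT
  TTTTT.
  .TTTTT
Step 3: 4 trees catch fire, 3 burn out
  .....F
  ....FT
  T..FTT
  TTFTTT
  TTTTT.
  .TTTTT
Step 4: 5 trees catch fire, 4 burn out
  ......
  .....F
  T...FT
  TF.FTT
  TTFTT.
  .TTTTT

......
.....F
T...FT
TF.FTT
TTFTT.
.TTTTT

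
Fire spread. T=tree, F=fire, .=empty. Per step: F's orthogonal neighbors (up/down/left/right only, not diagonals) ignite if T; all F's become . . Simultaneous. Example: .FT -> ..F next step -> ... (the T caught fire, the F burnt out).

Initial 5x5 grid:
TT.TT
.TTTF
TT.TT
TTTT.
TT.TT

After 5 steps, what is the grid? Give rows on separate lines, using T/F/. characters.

Step 1: 3 trees catch fire, 1 burn out
  TT.TF
  .TTF.
  TT.TF
  TTTT.
  TT.TT
Step 2: 3 trees catch fire, 3 burn out
  TT.F.
  .TF..
  TT.F.
  TTTT.
  TT.TT
Step 3: 2 trees catch fire, 3 burn out
  TT...
  .F...
  TT...
  TTTF.
  TT.TT
Step 4: 4 trees catch fire, 2 burn out
  TF...
  .....
  TF...
  TTF..
  TT.FT
Step 5: 4 trees catch fire, 4 burn out
  F....
  .....
  F....
  TF...
  TT..F

F....
.....
F....
TF...
TT..F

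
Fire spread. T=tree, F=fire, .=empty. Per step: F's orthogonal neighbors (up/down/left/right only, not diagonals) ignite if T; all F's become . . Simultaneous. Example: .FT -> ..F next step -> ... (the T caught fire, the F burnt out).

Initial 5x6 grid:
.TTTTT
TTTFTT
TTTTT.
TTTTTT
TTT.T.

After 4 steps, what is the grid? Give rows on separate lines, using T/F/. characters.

Step 1: 4 trees catch fire, 1 burn out
  .TTFTT
  TTF.FT
  TTTFT.
  TTTTTT
  TTT.T.
Step 2: 7 trees catch fire, 4 burn out
  .TF.FT
  TF...F
  TTF.F.
  TTTFTT
  TTT.T.
Step 3: 6 trees catch fire, 7 burn out
  .F...F
  F.....
  TF....
  TTF.FT
  TTT.T.
Step 4: 5 trees catch fire, 6 burn out
  ......
  ......
  F.....
  TF...F
  TTF.F.

......
......
F.....
TF...F
TTF.F.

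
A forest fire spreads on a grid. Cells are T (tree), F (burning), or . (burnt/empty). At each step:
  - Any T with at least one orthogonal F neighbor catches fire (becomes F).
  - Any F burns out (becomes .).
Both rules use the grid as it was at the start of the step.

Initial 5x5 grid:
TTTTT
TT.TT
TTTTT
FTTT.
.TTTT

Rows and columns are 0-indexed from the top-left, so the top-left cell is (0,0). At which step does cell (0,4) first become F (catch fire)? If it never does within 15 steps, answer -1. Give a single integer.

Step 1: cell (0,4)='T' (+2 fires, +1 burnt)
Step 2: cell (0,4)='T' (+4 fires, +2 burnt)
Step 3: cell (0,4)='T' (+5 fires, +4 burnt)
Step 4: cell (0,4)='T' (+3 fires, +5 burnt)
Step 5: cell (0,4)='T' (+4 fires, +3 burnt)
Step 6: cell (0,4)='T' (+2 fires, +4 burnt)
Step 7: cell (0,4)='F' (+1 fires, +2 burnt)
  -> target ignites at step 7
Step 8: cell (0,4)='.' (+0 fires, +1 burnt)
  fire out at step 8

7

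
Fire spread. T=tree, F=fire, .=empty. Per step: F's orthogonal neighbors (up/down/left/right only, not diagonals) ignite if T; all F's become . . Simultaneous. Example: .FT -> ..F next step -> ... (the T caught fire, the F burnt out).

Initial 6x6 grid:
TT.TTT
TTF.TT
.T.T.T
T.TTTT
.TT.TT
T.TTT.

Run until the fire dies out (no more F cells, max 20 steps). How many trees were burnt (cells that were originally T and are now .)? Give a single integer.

Step 1: +1 fires, +1 burnt (F count now 1)
Step 2: +3 fires, +1 burnt (F count now 3)
Step 3: +1 fires, +3 burnt (F count now 1)
Step 4: +0 fires, +1 burnt (F count now 0)
Fire out after step 4
Initially T: 25, now '.': 16
Total burnt (originally-T cells now '.'): 5

Answer: 5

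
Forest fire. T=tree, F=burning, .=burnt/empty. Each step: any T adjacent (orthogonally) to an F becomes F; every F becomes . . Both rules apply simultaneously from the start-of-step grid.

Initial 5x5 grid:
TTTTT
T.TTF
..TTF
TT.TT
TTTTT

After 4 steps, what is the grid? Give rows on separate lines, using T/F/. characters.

Step 1: 4 trees catch fire, 2 burn out
  TTTTF
  T.TF.
  ..TF.
  TT.TF
  TTTTT
Step 2: 5 trees catch fire, 4 burn out
  TTTF.
  T.F..
  ..F..
  TT.F.
  TTTTF
Step 3: 2 trees catch fire, 5 burn out
  TTF..
  T....
  .....
  TT...
  TTTF.
Step 4: 2 trees catch fire, 2 burn out
  TF...
  T....
  .....
  TT...
  TTF..

TF...
T....
.....
TT...
TTF..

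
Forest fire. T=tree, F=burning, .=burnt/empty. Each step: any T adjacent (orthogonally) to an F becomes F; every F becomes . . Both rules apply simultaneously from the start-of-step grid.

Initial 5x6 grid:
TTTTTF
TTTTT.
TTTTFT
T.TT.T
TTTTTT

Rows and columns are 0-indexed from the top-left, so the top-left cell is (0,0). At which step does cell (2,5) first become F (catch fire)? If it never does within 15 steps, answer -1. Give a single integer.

Step 1: cell (2,5)='F' (+4 fires, +2 burnt)
  -> target ignites at step 1
Step 2: cell (2,5)='.' (+5 fires, +4 burnt)
Step 3: cell (2,5)='.' (+6 fires, +5 burnt)
Step 4: cell (2,5)='.' (+5 fires, +6 burnt)
Step 5: cell (2,5)='.' (+4 fires, +5 burnt)
Step 6: cell (2,5)='.' (+1 fires, +4 burnt)
Step 7: cell (2,5)='.' (+0 fires, +1 burnt)
  fire out at step 7

1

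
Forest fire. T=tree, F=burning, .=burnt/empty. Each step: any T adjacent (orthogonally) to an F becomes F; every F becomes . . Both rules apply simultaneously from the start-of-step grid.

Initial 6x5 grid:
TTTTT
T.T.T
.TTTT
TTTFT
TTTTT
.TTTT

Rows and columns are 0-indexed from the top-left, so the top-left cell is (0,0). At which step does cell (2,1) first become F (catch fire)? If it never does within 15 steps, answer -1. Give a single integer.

Step 1: cell (2,1)='T' (+4 fires, +1 burnt)
Step 2: cell (2,1)='T' (+6 fires, +4 burnt)
Step 3: cell (2,1)='F' (+7 fires, +6 burnt)
  -> target ignites at step 3
Step 4: cell (2,1)='.' (+4 fires, +7 burnt)
Step 5: cell (2,1)='.' (+2 fires, +4 burnt)
Step 6: cell (2,1)='.' (+1 fires, +2 burnt)
Step 7: cell (2,1)='.' (+1 fires, +1 burnt)
Step 8: cell (2,1)='.' (+0 fires, +1 burnt)
  fire out at step 8

3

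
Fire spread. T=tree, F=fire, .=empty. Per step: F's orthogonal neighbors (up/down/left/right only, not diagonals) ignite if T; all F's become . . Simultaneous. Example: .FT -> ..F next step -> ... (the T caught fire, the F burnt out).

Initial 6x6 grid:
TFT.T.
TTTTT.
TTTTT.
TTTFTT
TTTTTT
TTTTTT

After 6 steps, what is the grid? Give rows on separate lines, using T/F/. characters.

Step 1: 7 trees catch fire, 2 burn out
  F.F.T.
  TFTTT.
  TTTFT.
  TTF.FT
  TTTFTT
  TTTTTT
Step 2: 11 trees catch fire, 7 burn out
  ....T.
  F.FFT.
  TFF.F.
  TF...F
  TTF.FT
  TTTFTT
Step 3: 7 trees catch fire, 11 burn out
  ....T.
  ....F.
  F.....
  F.....
  TF...F
  TTF.FT
Step 4: 4 trees catch fire, 7 burn out
  ....F.
  ......
  ......
  ......
  F.....
  TF...F
Step 5: 1 trees catch fire, 4 burn out
  ......
  ......
  ......
  ......
  ......
  F.....
Step 6: 0 trees catch fire, 1 burn out
  ......
  ......
  ......
  ......
  ......
  ......

......
......
......
......
......
......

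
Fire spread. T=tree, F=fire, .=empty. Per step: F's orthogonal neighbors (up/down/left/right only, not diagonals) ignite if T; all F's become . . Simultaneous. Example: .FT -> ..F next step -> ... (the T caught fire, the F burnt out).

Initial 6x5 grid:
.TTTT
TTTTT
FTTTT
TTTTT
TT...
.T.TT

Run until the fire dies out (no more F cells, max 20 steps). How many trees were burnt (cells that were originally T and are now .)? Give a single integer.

Step 1: +3 fires, +1 burnt (F count now 3)
Step 2: +4 fires, +3 burnt (F count now 4)
Step 3: +5 fires, +4 burnt (F count now 5)
Step 4: +5 fires, +5 burnt (F count now 5)
Step 5: +3 fires, +5 burnt (F count now 3)
Step 6: +1 fires, +3 burnt (F count now 1)
Step 7: +0 fires, +1 burnt (F count now 0)
Fire out after step 7
Initially T: 23, now '.': 28
Total burnt (originally-T cells now '.'): 21

Answer: 21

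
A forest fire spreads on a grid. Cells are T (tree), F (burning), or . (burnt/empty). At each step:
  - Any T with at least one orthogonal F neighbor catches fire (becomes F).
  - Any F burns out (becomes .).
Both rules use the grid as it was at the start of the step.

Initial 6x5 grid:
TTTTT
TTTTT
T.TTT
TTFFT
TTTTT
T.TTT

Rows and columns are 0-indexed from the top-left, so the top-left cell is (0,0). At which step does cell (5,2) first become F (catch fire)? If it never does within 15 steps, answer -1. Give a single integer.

Step 1: cell (5,2)='T' (+6 fires, +2 burnt)
Step 2: cell (5,2)='F' (+8 fires, +6 burnt)
  -> target ignites at step 2
Step 3: cell (5,2)='.' (+7 fires, +8 burnt)
Step 4: cell (5,2)='.' (+4 fires, +7 burnt)
Step 5: cell (5,2)='.' (+1 fires, +4 burnt)
Step 6: cell (5,2)='.' (+0 fires, +1 burnt)
  fire out at step 6

2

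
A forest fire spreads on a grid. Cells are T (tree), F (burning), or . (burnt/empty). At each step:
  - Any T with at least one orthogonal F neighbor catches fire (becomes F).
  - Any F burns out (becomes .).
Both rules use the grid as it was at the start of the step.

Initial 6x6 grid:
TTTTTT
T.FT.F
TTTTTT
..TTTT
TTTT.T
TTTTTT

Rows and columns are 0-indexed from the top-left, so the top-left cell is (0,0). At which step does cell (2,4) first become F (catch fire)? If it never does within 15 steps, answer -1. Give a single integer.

Step 1: cell (2,4)='T' (+5 fires, +2 burnt)
Step 2: cell (2,4)='F' (+8 fires, +5 burnt)
  -> target ignites at step 2
Step 3: cell (2,4)='.' (+6 fires, +8 burnt)
Step 4: cell (2,4)='.' (+5 fires, +6 burnt)
Step 5: cell (2,4)='.' (+4 fires, +5 burnt)
Step 6: cell (2,4)='.' (+1 fires, +4 burnt)
Step 7: cell (2,4)='.' (+0 fires, +1 burnt)
  fire out at step 7

2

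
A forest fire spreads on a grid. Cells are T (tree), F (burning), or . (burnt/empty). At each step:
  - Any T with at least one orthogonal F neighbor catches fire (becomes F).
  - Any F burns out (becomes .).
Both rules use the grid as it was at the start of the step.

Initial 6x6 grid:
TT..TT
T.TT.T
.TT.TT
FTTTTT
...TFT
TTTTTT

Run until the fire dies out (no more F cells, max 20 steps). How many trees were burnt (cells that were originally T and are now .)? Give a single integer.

Step 1: +5 fires, +2 burnt (F count now 5)
Step 2: +7 fires, +5 burnt (F count now 7)
Step 3: +3 fires, +7 burnt (F count now 3)
Step 4: +3 fires, +3 burnt (F count now 3)
Step 5: +3 fires, +3 burnt (F count now 3)
Step 6: +1 fires, +3 burnt (F count now 1)
Step 7: +0 fires, +1 burnt (F count now 0)
Fire out after step 7
Initially T: 25, now '.': 33
Total burnt (originally-T cells now '.'): 22

Answer: 22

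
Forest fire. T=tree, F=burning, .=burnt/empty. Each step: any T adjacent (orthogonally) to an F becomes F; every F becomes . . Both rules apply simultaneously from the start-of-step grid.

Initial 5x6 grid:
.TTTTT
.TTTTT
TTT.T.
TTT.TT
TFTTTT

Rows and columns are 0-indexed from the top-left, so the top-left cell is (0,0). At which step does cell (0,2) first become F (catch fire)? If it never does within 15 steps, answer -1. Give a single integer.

Step 1: cell (0,2)='T' (+3 fires, +1 burnt)
Step 2: cell (0,2)='T' (+4 fires, +3 burnt)
Step 3: cell (0,2)='T' (+4 fires, +4 burnt)
Step 4: cell (0,2)='T' (+4 fires, +4 burnt)
Step 5: cell (0,2)='F' (+4 fires, +4 burnt)
  -> target ignites at step 5
Step 6: cell (0,2)='.' (+2 fires, +4 burnt)
Step 7: cell (0,2)='.' (+2 fires, +2 burnt)
Step 8: cell (0,2)='.' (+1 fires, +2 burnt)
Step 9: cell (0,2)='.' (+0 fires, +1 burnt)
  fire out at step 9

5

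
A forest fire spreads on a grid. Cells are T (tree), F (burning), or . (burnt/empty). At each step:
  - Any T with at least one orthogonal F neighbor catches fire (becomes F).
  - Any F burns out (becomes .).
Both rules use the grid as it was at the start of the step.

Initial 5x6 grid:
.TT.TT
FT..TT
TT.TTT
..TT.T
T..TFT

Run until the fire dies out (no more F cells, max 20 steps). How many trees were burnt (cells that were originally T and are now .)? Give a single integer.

Answer: 17

Derivation:
Step 1: +4 fires, +2 burnt (F count now 4)
Step 2: +4 fires, +4 burnt (F count now 4)
Step 3: +4 fires, +4 burnt (F count now 4)
Step 4: +2 fires, +4 burnt (F count now 2)
Step 5: +2 fires, +2 burnt (F count now 2)
Step 6: +1 fires, +2 burnt (F count now 1)
Step 7: +0 fires, +1 burnt (F count now 0)
Fire out after step 7
Initially T: 18, now '.': 29
Total burnt (originally-T cells now '.'): 17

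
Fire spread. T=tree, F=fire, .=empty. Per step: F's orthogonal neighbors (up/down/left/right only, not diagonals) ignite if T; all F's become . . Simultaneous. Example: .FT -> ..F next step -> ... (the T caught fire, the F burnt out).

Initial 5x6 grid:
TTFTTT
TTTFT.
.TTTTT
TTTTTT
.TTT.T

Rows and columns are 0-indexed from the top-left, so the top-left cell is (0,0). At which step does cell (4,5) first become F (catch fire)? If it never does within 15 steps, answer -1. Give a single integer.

Step 1: cell (4,5)='T' (+5 fires, +2 burnt)
Step 2: cell (4,5)='T' (+6 fires, +5 burnt)
Step 3: cell (4,5)='T' (+7 fires, +6 burnt)
Step 4: cell (4,5)='T' (+3 fires, +7 burnt)
Step 5: cell (4,5)='F' (+3 fires, +3 burnt)
  -> target ignites at step 5
Step 6: cell (4,5)='.' (+0 fires, +3 burnt)
  fire out at step 6

5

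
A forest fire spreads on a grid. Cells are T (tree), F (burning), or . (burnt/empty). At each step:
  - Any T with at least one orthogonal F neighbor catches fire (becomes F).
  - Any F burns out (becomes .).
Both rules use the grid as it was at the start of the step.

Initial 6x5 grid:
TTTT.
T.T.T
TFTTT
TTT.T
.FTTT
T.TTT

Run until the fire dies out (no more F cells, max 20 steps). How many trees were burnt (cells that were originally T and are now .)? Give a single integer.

Answer: 21

Derivation:
Step 1: +4 fires, +2 burnt (F count now 4)
Step 2: +7 fires, +4 burnt (F count now 7)
Step 3: +5 fires, +7 burnt (F count now 5)
Step 4: +5 fires, +5 burnt (F count now 5)
Step 5: +0 fires, +5 burnt (F count now 0)
Fire out after step 5
Initially T: 22, now '.': 29
Total burnt (originally-T cells now '.'): 21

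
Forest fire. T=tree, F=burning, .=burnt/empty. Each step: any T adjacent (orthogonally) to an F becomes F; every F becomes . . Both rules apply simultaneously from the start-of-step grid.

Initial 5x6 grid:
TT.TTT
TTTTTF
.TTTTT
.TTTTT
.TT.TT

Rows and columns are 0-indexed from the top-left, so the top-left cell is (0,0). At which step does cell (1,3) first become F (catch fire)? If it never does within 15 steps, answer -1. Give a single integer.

Step 1: cell (1,3)='T' (+3 fires, +1 burnt)
Step 2: cell (1,3)='F' (+4 fires, +3 burnt)
  -> target ignites at step 2
Step 3: cell (1,3)='.' (+5 fires, +4 burnt)
Step 4: cell (1,3)='.' (+4 fires, +5 burnt)
Step 5: cell (1,3)='.' (+4 fires, +4 burnt)
Step 6: cell (1,3)='.' (+3 fires, +4 burnt)
Step 7: cell (1,3)='.' (+1 fires, +3 burnt)
Step 8: cell (1,3)='.' (+0 fires, +1 burnt)
  fire out at step 8

2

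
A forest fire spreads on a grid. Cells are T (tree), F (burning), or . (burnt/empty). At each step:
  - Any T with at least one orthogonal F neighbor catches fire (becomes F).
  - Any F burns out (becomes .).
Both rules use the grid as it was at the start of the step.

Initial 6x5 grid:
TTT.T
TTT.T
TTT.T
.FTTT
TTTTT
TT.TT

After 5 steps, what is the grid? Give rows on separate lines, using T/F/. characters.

Step 1: 3 trees catch fire, 1 burn out
  TTT.T
  TTT.T
  TFT.T
  ..FTT
  TFTTT
  TT.TT
Step 2: 7 trees catch fire, 3 burn out
  TTT.T
  TFT.T
  F.F.T
  ...FT
  F.FTT
  TF.TT
Step 3: 6 trees catch fire, 7 burn out
  TFT.T
  F.F.T
  ....T
  ....F
  ...FT
  F..TT
Step 4: 5 trees catch fire, 6 burn out
  F.F.T
  ....T
  ....F
  .....
  ....F
  ...FT
Step 5: 2 trees catch fire, 5 burn out
  ....T
  ....F
  .....
  .....
  .....
  ....F

....T
....F
.....
.....
.....
....F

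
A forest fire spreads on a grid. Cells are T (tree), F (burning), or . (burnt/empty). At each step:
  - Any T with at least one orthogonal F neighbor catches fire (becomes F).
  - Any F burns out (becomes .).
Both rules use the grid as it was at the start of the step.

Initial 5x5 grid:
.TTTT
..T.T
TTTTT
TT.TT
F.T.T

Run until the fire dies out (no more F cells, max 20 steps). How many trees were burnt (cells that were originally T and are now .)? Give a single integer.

Step 1: +1 fires, +1 burnt (F count now 1)
Step 2: +2 fires, +1 burnt (F count now 2)
Step 3: +1 fires, +2 burnt (F count now 1)
Step 4: +1 fires, +1 burnt (F count now 1)
Step 5: +2 fires, +1 burnt (F count now 2)
Step 6: +3 fires, +2 burnt (F count now 3)
Step 7: +4 fires, +3 burnt (F count now 4)
Step 8: +2 fires, +4 burnt (F count now 2)
Step 9: +0 fires, +2 burnt (F count now 0)
Fire out after step 9
Initially T: 17, now '.': 24
Total burnt (originally-T cells now '.'): 16

Answer: 16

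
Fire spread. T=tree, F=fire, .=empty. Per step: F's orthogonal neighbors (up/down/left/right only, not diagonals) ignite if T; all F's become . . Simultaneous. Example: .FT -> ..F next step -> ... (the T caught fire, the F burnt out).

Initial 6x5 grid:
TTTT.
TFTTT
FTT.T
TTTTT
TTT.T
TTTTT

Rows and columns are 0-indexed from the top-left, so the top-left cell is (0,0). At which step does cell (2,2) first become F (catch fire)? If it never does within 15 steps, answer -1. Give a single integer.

Step 1: cell (2,2)='T' (+5 fires, +2 burnt)
Step 2: cell (2,2)='F' (+6 fires, +5 burnt)
  -> target ignites at step 2
Step 3: cell (2,2)='.' (+5 fires, +6 burnt)
Step 4: cell (2,2)='.' (+4 fires, +5 burnt)
Step 5: cell (2,2)='.' (+2 fires, +4 burnt)
Step 6: cell (2,2)='.' (+2 fires, +2 burnt)
Step 7: cell (2,2)='.' (+1 fires, +2 burnt)
Step 8: cell (2,2)='.' (+0 fires, +1 burnt)
  fire out at step 8

2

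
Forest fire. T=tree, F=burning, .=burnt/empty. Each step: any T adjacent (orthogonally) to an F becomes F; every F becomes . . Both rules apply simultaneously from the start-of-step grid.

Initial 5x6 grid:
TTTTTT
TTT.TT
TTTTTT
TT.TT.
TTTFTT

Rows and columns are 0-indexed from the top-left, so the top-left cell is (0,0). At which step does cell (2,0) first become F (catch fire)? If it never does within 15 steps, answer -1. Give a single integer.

Step 1: cell (2,0)='T' (+3 fires, +1 burnt)
Step 2: cell (2,0)='T' (+4 fires, +3 burnt)
Step 3: cell (2,0)='T' (+4 fires, +4 burnt)
Step 4: cell (2,0)='T' (+5 fires, +4 burnt)
Step 5: cell (2,0)='F' (+5 fires, +5 burnt)
  -> target ignites at step 5
Step 6: cell (2,0)='.' (+4 fires, +5 burnt)
Step 7: cell (2,0)='.' (+1 fires, +4 burnt)
Step 8: cell (2,0)='.' (+0 fires, +1 burnt)
  fire out at step 8

5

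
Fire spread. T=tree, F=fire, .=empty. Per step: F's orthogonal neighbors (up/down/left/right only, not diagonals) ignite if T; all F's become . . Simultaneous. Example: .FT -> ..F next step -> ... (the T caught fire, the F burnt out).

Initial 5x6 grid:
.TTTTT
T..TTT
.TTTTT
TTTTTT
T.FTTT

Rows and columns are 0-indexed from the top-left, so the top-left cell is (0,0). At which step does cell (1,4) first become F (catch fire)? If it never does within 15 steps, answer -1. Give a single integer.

Step 1: cell (1,4)='T' (+2 fires, +1 burnt)
Step 2: cell (1,4)='T' (+4 fires, +2 burnt)
Step 3: cell (1,4)='T' (+5 fires, +4 burnt)
Step 4: cell (1,4)='T' (+4 fires, +5 burnt)
Step 5: cell (1,4)='F' (+3 fires, +4 burnt)
  -> target ignites at step 5
Step 6: cell (1,4)='.' (+3 fires, +3 burnt)
Step 7: cell (1,4)='.' (+2 fires, +3 burnt)
Step 8: cell (1,4)='.' (+0 fires, +2 burnt)
  fire out at step 8

5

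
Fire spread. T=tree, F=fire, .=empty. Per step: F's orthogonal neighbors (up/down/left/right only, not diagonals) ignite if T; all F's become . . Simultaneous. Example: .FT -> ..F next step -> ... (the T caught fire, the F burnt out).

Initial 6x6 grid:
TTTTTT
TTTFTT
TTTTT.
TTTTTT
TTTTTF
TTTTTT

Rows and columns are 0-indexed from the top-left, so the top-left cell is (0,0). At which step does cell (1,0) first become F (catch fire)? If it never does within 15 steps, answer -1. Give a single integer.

Step 1: cell (1,0)='T' (+7 fires, +2 burnt)
Step 2: cell (1,0)='T' (+10 fires, +7 burnt)
Step 3: cell (1,0)='F' (+7 fires, +10 burnt)
  -> target ignites at step 3
Step 4: cell (1,0)='.' (+5 fires, +7 burnt)
Step 5: cell (1,0)='.' (+3 fires, +5 burnt)
Step 6: cell (1,0)='.' (+1 fires, +3 burnt)
Step 7: cell (1,0)='.' (+0 fires, +1 burnt)
  fire out at step 7

3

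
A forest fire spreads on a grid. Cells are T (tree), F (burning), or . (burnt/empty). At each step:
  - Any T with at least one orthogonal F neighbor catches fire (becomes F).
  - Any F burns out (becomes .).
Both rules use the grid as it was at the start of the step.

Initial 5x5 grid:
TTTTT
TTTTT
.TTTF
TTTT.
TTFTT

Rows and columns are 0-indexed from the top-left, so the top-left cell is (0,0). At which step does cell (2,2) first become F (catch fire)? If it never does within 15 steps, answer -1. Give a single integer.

Step 1: cell (2,2)='T' (+5 fires, +2 burnt)
Step 2: cell (2,2)='F' (+7 fires, +5 burnt)
  -> target ignites at step 2
Step 3: cell (2,2)='.' (+4 fires, +7 burnt)
Step 4: cell (2,2)='.' (+2 fires, +4 burnt)
Step 5: cell (2,2)='.' (+2 fires, +2 burnt)
Step 6: cell (2,2)='.' (+1 fires, +2 burnt)
Step 7: cell (2,2)='.' (+0 fires, +1 burnt)
  fire out at step 7

2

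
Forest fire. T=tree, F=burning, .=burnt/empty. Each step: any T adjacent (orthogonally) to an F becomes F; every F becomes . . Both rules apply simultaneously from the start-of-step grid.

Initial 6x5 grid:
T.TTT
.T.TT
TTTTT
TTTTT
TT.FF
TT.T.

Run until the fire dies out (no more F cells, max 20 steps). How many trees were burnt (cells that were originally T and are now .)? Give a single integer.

Step 1: +3 fires, +2 burnt (F count now 3)
Step 2: +3 fires, +3 burnt (F count now 3)
Step 3: +4 fires, +3 burnt (F count now 4)
Step 4: +5 fires, +4 burnt (F count now 5)
Step 5: +5 fires, +5 burnt (F count now 5)
Step 6: +1 fires, +5 burnt (F count now 1)
Step 7: +0 fires, +1 burnt (F count now 0)
Fire out after step 7
Initially T: 22, now '.': 29
Total burnt (originally-T cells now '.'): 21

Answer: 21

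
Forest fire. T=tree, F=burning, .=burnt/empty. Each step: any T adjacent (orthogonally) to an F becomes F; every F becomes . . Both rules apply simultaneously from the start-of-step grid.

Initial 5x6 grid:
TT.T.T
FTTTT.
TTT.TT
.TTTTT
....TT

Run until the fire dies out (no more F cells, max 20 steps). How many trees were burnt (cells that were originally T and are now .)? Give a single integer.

Answer: 19

Derivation:
Step 1: +3 fires, +1 burnt (F count now 3)
Step 2: +3 fires, +3 burnt (F count now 3)
Step 3: +3 fires, +3 burnt (F count now 3)
Step 4: +3 fires, +3 burnt (F count now 3)
Step 5: +2 fires, +3 burnt (F count now 2)
Step 6: +2 fires, +2 burnt (F count now 2)
Step 7: +2 fires, +2 burnt (F count now 2)
Step 8: +1 fires, +2 burnt (F count now 1)
Step 9: +0 fires, +1 burnt (F count now 0)
Fire out after step 9
Initially T: 20, now '.': 29
Total burnt (originally-T cells now '.'): 19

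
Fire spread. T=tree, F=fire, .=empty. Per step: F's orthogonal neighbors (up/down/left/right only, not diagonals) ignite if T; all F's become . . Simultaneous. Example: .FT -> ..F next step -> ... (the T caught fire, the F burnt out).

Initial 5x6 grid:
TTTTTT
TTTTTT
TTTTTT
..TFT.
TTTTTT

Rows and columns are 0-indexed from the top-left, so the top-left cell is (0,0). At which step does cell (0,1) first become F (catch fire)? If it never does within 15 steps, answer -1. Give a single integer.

Step 1: cell (0,1)='T' (+4 fires, +1 burnt)
Step 2: cell (0,1)='T' (+5 fires, +4 burnt)
Step 3: cell (0,1)='T' (+7 fires, +5 burnt)
Step 4: cell (0,1)='T' (+6 fires, +7 burnt)
Step 5: cell (0,1)='F' (+3 fires, +6 burnt)
  -> target ignites at step 5
Step 6: cell (0,1)='.' (+1 fires, +3 burnt)
Step 7: cell (0,1)='.' (+0 fires, +1 burnt)
  fire out at step 7

5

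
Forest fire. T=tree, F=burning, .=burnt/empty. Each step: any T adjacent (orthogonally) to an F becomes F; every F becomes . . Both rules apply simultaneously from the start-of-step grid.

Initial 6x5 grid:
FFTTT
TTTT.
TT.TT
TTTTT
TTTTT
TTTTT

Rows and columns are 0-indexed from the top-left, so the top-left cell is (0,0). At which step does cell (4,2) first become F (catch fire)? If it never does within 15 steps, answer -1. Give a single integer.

Step 1: cell (4,2)='T' (+3 fires, +2 burnt)
Step 2: cell (4,2)='T' (+4 fires, +3 burnt)
Step 3: cell (4,2)='T' (+4 fires, +4 burnt)
Step 4: cell (4,2)='T' (+4 fires, +4 burnt)
Step 5: cell (4,2)='F' (+5 fires, +4 burnt)
  -> target ignites at step 5
Step 6: cell (4,2)='.' (+3 fires, +5 burnt)
Step 7: cell (4,2)='.' (+2 fires, +3 burnt)
Step 8: cell (4,2)='.' (+1 fires, +2 burnt)
Step 9: cell (4,2)='.' (+0 fires, +1 burnt)
  fire out at step 9

5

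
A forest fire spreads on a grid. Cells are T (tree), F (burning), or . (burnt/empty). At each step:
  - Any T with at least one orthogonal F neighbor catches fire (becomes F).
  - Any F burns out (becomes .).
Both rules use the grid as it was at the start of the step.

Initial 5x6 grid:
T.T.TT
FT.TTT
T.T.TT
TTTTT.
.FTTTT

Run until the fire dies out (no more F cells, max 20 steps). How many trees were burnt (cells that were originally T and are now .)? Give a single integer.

Step 1: +5 fires, +2 burnt (F count now 5)
Step 2: +3 fires, +5 burnt (F count now 3)
Step 3: +3 fires, +3 burnt (F count now 3)
Step 4: +2 fires, +3 burnt (F count now 2)
Step 5: +1 fires, +2 burnt (F count now 1)
Step 6: +2 fires, +1 burnt (F count now 2)
Step 7: +3 fires, +2 burnt (F count now 3)
Step 8: +1 fires, +3 burnt (F count now 1)
Step 9: +0 fires, +1 burnt (F count now 0)
Fire out after step 9
Initially T: 21, now '.': 29
Total burnt (originally-T cells now '.'): 20

Answer: 20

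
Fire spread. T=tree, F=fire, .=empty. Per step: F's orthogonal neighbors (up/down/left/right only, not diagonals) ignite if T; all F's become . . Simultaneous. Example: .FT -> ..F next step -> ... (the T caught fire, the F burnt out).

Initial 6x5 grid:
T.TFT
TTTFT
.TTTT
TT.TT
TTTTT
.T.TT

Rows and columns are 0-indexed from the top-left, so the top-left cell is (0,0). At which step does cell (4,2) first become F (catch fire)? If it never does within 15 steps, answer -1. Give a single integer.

Step 1: cell (4,2)='T' (+5 fires, +2 burnt)
Step 2: cell (4,2)='T' (+4 fires, +5 burnt)
Step 3: cell (4,2)='T' (+4 fires, +4 burnt)
Step 4: cell (4,2)='F' (+5 fires, +4 burnt)
  -> target ignites at step 4
Step 5: cell (4,2)='.' (+3 fires, +5 burnt)
Step 6: cell (4,2)='.' (+2 fires, +3 burnt)
Step 7: cell (4,2)='.' (+0 fires, +2 burnt)
  fire out at step 7

4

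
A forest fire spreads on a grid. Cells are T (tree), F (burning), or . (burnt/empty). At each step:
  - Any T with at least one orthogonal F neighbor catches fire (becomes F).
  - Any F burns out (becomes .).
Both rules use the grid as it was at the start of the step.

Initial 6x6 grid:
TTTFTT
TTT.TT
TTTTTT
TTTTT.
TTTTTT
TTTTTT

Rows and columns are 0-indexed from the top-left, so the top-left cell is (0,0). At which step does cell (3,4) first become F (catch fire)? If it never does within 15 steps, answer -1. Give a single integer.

Step 1: cell (3,4)='T' (+2 fires, +1 burnt)
Step 2: cell (3,4)='T' (+4 fires, +2 burnt)
Step 3: cell (3,4)='T' (+5 fires, +4 burnt)
Step 4: cell (3,4)='F' (+6 fires, +5 burnt)
  -> target ignites at step 4
Step 5: cell (3,4)='.' (+5 fires, +6 burnt)
Step 6: cell (3,4)='.' (+6 fires, +5 burnt)
Step 7: cell (3,4)='.' (+4 fires, +6 burnt)
Step 8: cell (3,4)='.' (+1 fires, +4 burnt)
Step 9: cell (3,4)='.' (+0 fires, +1 burnt)
  fire out at step 9

4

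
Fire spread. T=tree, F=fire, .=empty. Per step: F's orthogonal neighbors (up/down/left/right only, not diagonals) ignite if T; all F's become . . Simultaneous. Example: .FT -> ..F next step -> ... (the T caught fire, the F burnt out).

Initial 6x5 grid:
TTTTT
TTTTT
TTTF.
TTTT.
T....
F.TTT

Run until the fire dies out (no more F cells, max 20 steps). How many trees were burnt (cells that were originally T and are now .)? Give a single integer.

Answer: 18

Derivation:
Step 1: +4 fires, +2 burnt (F count now 4)
Step 2: +6 fires, +4 burnt (F count now 6)
Step 3: +5 fires, +6 burnt (F count now 5)
Step 4: +2 fires, +5 burnt (F count now 2)
Step 5: +1 fires, +2 burnt (F count now 1)
Step 6: +0 fires, +1 burnt (F count now 0)
Fire out after step 6
Initially T: 21, now '.': 27
Total burnt (originally-T cells now '.'): 18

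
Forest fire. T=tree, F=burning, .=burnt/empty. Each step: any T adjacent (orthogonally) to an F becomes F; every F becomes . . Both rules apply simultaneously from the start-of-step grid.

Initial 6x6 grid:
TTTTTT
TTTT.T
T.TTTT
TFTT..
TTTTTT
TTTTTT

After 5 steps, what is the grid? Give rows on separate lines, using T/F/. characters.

Step 1: 3 trees catch fire, 1 burn out
  TTTTTT
  TTTT.T
  T.TTTT
  F.FT..
  TFTTTT
  TTTTTT
Step 2: 6 trees catch fire, 3 burn out
  TTTTTT
  TTTT.T
  F.FTTT
  ...F..
  F.FTTT
  TFTTTT
Step 3: 6 trees catch fire, 6 burn out
  TTTTTT
  FTFT.T
  ...FTT
  ......
  ...FTT
  F.FTTT
Step 4: 7 trees catch fire, 6 burn out
  FTFTTT
  .F.F.T
  ....FT
  ......
  ....FT
  ...FTT
Step 5: 5 trees catch fire, 7 burn out
  .F.FTT
  .....T
  .....F
  ......
  .....F
  ....FT

.F.FTT
.....T
.....F
......
.....F
....FT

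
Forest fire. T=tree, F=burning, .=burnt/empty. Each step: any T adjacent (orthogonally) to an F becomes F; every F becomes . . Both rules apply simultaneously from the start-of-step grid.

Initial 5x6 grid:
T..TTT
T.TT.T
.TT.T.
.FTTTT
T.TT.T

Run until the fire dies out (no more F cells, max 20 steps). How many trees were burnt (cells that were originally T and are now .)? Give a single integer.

Step 1: +2 fires, +1 burnt (F count now 2)
Step 2: +3 fires, +2 burnt (F count now 3)
Step 3: +3 fires, +3 burnt (F count now 3)
Step 4: +3 fires, +3 burnt (F count now 3)
Step 5: +2 fires, +3 burnt (F count now 2)
Step 6: +1 fires, +2 burnt (F count now 1)
Step 7: +1 fires, +1 burnt (F count now 1)
Step 8: +1 fires, +1 burnt (F count now 1)
Step 9: +0 fires, +1 burnt (F count now 0)
Fire out after step 9
Initially T: 19, now '.': 27
Total burnt (originally-T cells now '.'): 16

Answer: 16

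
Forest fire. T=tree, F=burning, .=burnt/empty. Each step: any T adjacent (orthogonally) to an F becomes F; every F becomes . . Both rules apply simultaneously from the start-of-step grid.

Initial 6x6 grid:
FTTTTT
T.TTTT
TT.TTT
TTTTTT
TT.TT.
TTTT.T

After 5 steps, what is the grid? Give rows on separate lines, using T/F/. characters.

Step 1: 2 trees catch fire, 1 burn out
  .FTTTT
  F.TTTT
  TT.TTT
  TTTTTT
  TT.TT.
  TTTT.T
Step 2: 2 trees catch fire, 2 burn out
  ..FTTT
  ..TTTT
  FT.TTT
  TTTTTT
  TT.TT.
  TTTT.T
Step 3: 4 trees catch fire, 2 burn out
  ...FTT
  ..FTTT
  .F.TTT
  FTTTTT
  TT.TT.
  TTTT.T
Step 4: 4 trees catch fire, 4 burn out
  ....FT
  ...FTT
  ...TTT
  .FTTTT
  FT.TT.
  TTTT.T
Step 5: 6 trees catch fire, 4 burn out
  .....F
  ....FT
  ...FTT
  ..FTTT
  .F.TT.
  FTTT.T

.....F
....FT
...FTT
..FTTT
.F.TT.
FTTT.T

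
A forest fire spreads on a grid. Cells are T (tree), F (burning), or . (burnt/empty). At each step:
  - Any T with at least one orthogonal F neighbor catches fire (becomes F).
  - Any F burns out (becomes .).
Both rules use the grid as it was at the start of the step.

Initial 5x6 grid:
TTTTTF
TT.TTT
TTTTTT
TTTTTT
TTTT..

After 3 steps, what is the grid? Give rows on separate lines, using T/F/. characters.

Step 1: 2 trees catch fire, 1 burn out
  TTTTF.
  TT.TTF
  TTTTTT
  TTTTTT
  TTTT..
Step 2: 3 trees catch fire, 2 burn out
  TTTF..
  TT.TF.
  TTTTTF
  TTTTTT
  TTTT..
Step 3: 4 trees catch fire, 3 burn out
  TTF...
  TT.F..
  TTTTF.
  TTTTTF
  TTTT..

TTF...
TT.F..
TTTTF.
TTTTTF
TTTT..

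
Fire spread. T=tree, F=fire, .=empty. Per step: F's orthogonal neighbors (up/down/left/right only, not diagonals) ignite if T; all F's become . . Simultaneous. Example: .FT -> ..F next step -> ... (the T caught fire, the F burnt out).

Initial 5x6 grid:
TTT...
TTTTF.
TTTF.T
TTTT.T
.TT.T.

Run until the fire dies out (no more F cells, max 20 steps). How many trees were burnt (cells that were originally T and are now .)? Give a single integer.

Step 1: +3 fires, +2 burnt (F count now 3)
Step 2: +3 fires, +3 burnt (F count now 3)
Step 3: +5 fires, +3 burnt (F count now 5)
Step 4: +4 fires, +5 burnt (F count now 4)
Step 5: +1 fires, +4 burnt (F count now 1)
Step 6: +0 fires, +1 burnt (F count now 0)
Fire out after step 6
Initially T: 19, now '.': 27
Total burnt (originally-T cells now '.'): 16

Answer: 16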